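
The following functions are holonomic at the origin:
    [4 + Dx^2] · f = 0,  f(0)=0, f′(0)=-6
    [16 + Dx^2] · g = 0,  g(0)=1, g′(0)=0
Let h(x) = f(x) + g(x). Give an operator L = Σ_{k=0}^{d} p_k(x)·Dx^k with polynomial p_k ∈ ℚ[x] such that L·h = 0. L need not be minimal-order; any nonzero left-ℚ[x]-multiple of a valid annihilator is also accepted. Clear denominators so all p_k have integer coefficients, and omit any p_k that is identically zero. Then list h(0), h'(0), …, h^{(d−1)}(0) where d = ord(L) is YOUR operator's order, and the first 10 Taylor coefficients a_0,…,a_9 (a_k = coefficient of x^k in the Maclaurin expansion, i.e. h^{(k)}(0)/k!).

L = 64 + 20·Dx^2 + Dx^4  (order 4).
h: a_k = 1, -6, -8, 4, 32/3, -4/5, -256/45, 8/105, 512/315, -4/945, …
ICs: h(0) = 1, h′(0) = -6, h′′(0) = -16, h′′′(0) = 24.

f: a_k = 0, -6, 0, 4, 0, -4/5, 0, 8/105, 0, -4/945, …
g: a_k = 1, 0, -8, 0, 32/3, 0, -256/45, 0, 512/315, 0, …
Sum ⇒ L₀ = lclm(L_f,L_g) in ℚ(x)⟨Dx⟩.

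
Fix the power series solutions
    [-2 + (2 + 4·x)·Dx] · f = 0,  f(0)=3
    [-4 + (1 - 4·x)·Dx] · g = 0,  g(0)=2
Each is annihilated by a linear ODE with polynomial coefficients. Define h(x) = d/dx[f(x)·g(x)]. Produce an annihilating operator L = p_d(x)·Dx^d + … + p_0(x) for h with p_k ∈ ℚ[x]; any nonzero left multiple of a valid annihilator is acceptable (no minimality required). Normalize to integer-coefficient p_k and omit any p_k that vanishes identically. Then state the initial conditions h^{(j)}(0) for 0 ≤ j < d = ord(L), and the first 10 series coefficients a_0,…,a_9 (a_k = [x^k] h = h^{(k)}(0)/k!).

f: a_k = 3, 3, -3/2, 3/2, -15/8, 21/8, -63/16, 99/16, -1287/128, 2145/128, …
g: a_k = 2, 8, 32, 128, 512, 2048, 8192, 32768, 131072, 524288, …
f·g: L₀ = L_f ⊗_s L_g, ord ≤ 1·1.
h₀' ⇒ L via d/dx closure of L₀.
L = (39 + 120·x + 48·x^2) + (-5 + 6·x + 48·x^2 + 32·x^3)·Dx  (order 1).
h: a_k = 30, 234, 1413, 7521, 150525/4, 722331/4, 6742449/8, 30821337/8, 1109587437/64, 4931463255/64, …
ICs: h(0) = 30.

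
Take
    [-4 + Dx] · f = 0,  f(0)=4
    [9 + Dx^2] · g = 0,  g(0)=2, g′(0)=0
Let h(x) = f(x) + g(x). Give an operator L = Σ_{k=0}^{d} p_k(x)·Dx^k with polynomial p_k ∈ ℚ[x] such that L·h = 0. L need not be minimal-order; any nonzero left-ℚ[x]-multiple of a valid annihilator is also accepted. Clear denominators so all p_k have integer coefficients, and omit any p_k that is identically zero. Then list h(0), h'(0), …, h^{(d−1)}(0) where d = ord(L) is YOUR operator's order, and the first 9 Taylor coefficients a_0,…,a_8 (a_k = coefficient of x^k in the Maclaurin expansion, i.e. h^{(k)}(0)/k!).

f: a_k = 4, 16, 32, 128/3, 128/3, 512/15, 1024/45, 4096/315, 2048/315, …
g: a_k = 2, 0, -9, 0, 27/4, 0, -81/40, 0, 729/2240, …
f+g: L₀ = lclm(L_f,L_g), ord ≤ 1+2.
L = -36 + 9·Dx - 4·Dx^2 + Dx^3  (order 3).
h: a_k = 6, 16, 23, 128/3, 593/12, 512/15, 7463/360, 4096/315, 137633/20160, …
ICs: h(0) = 6, h′(0) = 16, h′′(0) = 46.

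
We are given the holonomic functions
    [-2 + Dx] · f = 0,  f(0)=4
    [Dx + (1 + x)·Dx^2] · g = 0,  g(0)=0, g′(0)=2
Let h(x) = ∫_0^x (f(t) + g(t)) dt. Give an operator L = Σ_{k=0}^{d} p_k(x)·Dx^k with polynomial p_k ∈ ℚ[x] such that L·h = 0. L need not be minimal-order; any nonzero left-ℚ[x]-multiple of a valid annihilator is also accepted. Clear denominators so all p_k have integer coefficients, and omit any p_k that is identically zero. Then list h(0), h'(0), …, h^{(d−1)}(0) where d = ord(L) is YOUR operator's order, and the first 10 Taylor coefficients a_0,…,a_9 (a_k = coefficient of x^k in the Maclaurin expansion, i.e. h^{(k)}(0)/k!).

f: a_k = 4, 8, 8, 16/3, 8/3, 16/15, 16/45, 32/315, 8/315, 16/2835, …
g: a_k = 0, 2, -1, 2/3, -1/2, 2/5, -1/3, 2/7, -1/4, 2/9, …
Weyl lclm of L_f,L_g ⇒ L₀ (ord ≤ 3).
h=∫h₀ ⇒ L = L₀·Dx.
L = (-8 - 4·x)·Dx^2 + (-2 - 8·x - 4·x^2)·Dx^3 + (3 + 5·x + 2·x^2)·Dx^4  (order 4).
h: a_k = 0, 4, 5, 7/3, 3/2, 13/30, 11/45, 1/315, 61/1260, -283/11340, …
ICs: h(0) = 0, h′(0) = 4, h′′(0) = 10, h′′′(0) = 14.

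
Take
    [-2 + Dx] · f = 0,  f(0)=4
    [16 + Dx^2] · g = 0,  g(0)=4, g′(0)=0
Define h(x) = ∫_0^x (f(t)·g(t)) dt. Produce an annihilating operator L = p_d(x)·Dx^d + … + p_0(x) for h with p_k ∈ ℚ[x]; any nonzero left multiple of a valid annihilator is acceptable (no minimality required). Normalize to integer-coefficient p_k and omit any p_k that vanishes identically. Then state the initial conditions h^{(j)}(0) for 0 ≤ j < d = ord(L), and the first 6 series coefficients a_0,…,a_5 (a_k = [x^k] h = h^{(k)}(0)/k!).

f: a_k = 4, 8, 8, 16/3, 8/3, 16/15, …
g: a_k = 4, 0, -32, 0, 128/3, 0, …
f·g: L₀ = L_f ⊗_s L_g, ord ≤ 1·2.
∫: right-multiply L₀ by Dx.
L = 20·Dx - 4·Dx^2 + Dx^3  (order 3).
h: a_k = 0, 16, 16, -32, -176/3, -224/15, …
ICs: h(0) = 0, h′(0) = 16, h′′(0) = 32.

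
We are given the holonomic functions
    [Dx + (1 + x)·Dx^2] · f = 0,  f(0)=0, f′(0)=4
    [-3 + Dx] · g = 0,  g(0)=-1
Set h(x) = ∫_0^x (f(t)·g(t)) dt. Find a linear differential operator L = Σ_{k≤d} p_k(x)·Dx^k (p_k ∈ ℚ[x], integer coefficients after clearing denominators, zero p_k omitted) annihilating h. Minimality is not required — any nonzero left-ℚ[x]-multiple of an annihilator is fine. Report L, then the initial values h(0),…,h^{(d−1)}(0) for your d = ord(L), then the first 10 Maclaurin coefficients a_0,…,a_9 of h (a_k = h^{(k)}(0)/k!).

L = (6 + 9·x)·Dx + (-5 - 6·x)·Dx^2 + (1 + x)·Dx^3  (order 3).
h: a_k = 0, 0, -2, -10/3, -10/3, -12/5, -83/60, -55/84, -19/70, -17/180, …
ICs: h(0) = 0, h′(0) = 0, h′′(0) = -4.

f: a_k = 0, 4, -2, 4/3, -1, 4/5, -2/3, 4/7, -1/2, 4/9, …
g: a_k = -1, -3, -9/2, -9/2, -27/8, -81/40, -81/80, -243/560, -729/4480, -243/4480, …
Product ⇒ symmetric product L₀, ord ≤ 2.
Integrate: L := L₀·Dx.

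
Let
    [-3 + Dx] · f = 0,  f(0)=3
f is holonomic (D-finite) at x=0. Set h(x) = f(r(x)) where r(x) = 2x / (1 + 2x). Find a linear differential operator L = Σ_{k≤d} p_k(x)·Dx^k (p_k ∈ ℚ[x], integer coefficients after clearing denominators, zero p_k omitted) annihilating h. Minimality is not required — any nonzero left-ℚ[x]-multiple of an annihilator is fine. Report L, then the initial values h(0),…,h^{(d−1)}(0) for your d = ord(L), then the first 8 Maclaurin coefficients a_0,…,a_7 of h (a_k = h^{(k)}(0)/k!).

L = -6 + (1 + 4·x + 4·x^2)·Dx  (order 1).
h: a_k = 3, 18, 18, -36, 18, 252/5, -828/5, 9864/35, …
ICs: h(0) = 3.

f: a_k = 3, 9, 27/2, 27/2, 81/8, 243/40, 243/80, 729/560, …
f∘r: x↦r, Dx↦Dx/r' in L_f ⇒ L₀.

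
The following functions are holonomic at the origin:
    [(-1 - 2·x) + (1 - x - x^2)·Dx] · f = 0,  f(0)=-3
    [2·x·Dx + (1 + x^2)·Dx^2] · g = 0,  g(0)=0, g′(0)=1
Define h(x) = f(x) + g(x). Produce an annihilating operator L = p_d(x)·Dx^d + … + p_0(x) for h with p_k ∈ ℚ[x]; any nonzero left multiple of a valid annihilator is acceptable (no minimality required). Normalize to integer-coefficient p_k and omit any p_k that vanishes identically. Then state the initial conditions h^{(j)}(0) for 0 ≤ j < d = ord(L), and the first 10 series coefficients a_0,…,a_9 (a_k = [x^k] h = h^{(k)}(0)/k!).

f: a_k = -3, -3, -6, -9, -15, -24, -39, -63, -102, -165, …
g: a_k = 0, 1, 0, -1/3, 0, 1/5, 0, -1/7, 0, 1/9, …
f+g: L₀ = lclm(L_f,L_g), ord ≤ 1+2.
L = (-4 + 16·x + 64·x^2 + 72·x^3 + 66·x^4 + 6·x^6)·Dx + (10 + 24·x + 28·x^2 + 60·x^3 + 65·x^4 + 50·x^5 + 3·x^6 + 6·x^7)·Dx^2 + (-2 - 2·x - 2·x^2 + 8·x^3 + 5·x^4 + 11·x^5 + 6·x^6 + x^7 + x^8)·Dx^3  (order 3).
h: a_k = -3, -2, -6, -28/3, -15, -119/5, -39, -442/7, -102, -1484/9, …
ICs: h(0) = -3, h′(0) = -2, h′′(0) = -12.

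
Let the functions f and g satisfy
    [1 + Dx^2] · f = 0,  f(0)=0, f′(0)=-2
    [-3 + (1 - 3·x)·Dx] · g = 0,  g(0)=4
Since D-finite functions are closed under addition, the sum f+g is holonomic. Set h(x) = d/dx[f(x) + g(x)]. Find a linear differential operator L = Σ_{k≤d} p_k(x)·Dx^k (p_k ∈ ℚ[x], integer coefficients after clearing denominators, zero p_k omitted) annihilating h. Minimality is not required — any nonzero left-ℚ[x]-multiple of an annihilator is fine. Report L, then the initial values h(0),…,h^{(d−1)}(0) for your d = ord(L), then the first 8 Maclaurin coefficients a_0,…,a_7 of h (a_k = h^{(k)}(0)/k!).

L = (654 - 36·x + 54·x^2) + (-55 + 171·x - 27·x^2 + 27·x^3)·Dx + (654 - 36·x + 54·x^2)·Dx^2 + (-55 + 171·x - 27·x^2 + 27·x^3)·Dx^3  (order 3).
h: a_k = 10, 72, 325, 1296, 58319/12, 17496, 22044961/360, 209952, …
ICs: h(0) = 10, h′(0) = 72, h′′(0) = 650.

f: a_k = 0, -2, 0, 1/3, 0, -1/60, 0, 1/2520, …
g: a_k = 4, 12, 36, 108, 324, 972, 2916, 8748, …
L₀ := lclm(L_f,L_g); ord L₀ ≤ 2+1.
Derive L from L₀ (diff closure).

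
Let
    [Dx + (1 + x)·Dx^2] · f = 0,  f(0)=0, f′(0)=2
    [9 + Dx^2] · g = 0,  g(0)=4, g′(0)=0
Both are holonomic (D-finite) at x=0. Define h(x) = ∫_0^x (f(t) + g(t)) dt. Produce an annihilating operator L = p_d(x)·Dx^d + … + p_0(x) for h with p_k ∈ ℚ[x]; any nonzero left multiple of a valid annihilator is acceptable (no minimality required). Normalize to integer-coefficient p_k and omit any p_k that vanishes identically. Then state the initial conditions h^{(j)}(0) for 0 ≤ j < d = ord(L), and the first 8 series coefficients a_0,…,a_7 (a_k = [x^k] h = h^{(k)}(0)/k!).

L = (135 + 162·x + 81·x^2)·Dx^2 + (99 + 261·x + 243·x^2 + 81·x^3)·Dx^3 + (15 + 18·x + 9·x^2)·Dx^4 + (11 + 29·x + 27·x^2 + 9·x^3)·Dx^5  (order 5).
h: a_k = 0, 4, 1, -19/3, 1/6, 13/5, 1/15, -263/420, …
ICs: h(0) = 0, h′(0) = 4, h′′(0) = 2, h′′′(0) = -38, h′′′′(0) = 4.

f: a_k = 0, 2, -1, 2/3, -1/2, 2/5, -1/3, 2/7, …
g: a_k = 4, 0, -18, 0, 27/2, 0, -81/20, 0, …
h₀=f+g: left-lcm gives L₀, ord ≤ 4.
Integrate: L := L₀·Dx.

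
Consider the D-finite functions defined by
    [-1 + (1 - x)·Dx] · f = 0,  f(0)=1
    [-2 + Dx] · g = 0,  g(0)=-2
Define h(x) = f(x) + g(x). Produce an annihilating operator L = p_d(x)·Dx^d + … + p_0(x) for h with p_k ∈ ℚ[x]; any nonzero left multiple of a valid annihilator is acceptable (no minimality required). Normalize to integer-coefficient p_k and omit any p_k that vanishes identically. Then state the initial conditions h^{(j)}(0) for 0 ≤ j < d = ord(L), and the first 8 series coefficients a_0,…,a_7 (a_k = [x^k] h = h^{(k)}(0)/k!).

f: a_k = 1, 1, 1, 1, 1, 1, 1, 1, …
g: a_k = -2, -4, -4, -8/3, -4/3, -8/15, -8/45, -16/315, …
Weyl lclm of L_f,L_g ⇒ L₀ (ord ≤ 2).
L = -4·x + (-2 + 8·x - 4·x^2)·Dx + (1 - 3·x + 2·x^2)·Dx^2  (order 2).
h: a_k = -1, -3, -3, -5/3, -1/3, 7/15, 37/45, 299/315, …
ICs: h(0) = -1, h′(0) = -3.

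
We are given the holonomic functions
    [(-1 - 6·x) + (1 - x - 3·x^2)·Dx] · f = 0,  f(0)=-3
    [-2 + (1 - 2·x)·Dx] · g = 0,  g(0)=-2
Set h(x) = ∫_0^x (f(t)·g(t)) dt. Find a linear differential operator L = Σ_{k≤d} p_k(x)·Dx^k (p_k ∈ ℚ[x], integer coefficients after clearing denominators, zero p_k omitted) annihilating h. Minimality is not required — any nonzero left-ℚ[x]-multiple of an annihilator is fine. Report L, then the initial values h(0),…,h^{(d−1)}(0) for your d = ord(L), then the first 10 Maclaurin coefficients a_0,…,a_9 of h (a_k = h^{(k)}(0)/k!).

f: a_k = -3, -3, -12, -21, -57, -120, -291, -651, -1524, -3477, …
g: a_k = -2, -4, -8, -16, -32, -64, -128, -256, -512, -1024, …
f·g: L₀ = L_f ⊗_s L_g, ord ≤ 1·1.
Integrate: L := L₀·Dx.
L = (-3 - 2·x + 18·x^2)·Dx + (1 - 3·x - x^2 + 6·x^3)·Dx^2  (order 2).
h: a_k = 0, 6, 9, 20, 81/2, 438/5, 186, 402, 3465/4, 5636/3, …
ICs: h(0) = 0, h′(0) = 6.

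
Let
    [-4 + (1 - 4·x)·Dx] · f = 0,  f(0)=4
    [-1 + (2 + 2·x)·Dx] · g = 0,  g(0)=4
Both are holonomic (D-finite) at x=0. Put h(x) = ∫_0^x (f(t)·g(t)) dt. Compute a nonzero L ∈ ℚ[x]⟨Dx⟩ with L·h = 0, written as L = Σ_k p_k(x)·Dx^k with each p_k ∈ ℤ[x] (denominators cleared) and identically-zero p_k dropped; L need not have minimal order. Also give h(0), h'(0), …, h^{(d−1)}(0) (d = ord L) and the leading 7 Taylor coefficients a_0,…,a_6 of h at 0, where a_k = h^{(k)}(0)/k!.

f: a_k = 4, 16, 64, 256, 1024, 4096, 16384, …
g: a_k = 4, 2, -1/2, 1/4, -5/32, 7/64, -21/256, …
h₀=f·g: eliminate ⇒ L₀, order ≤ 1·1.
h=∫h₀ ⇒ L = L₀·Dx.
L = (9 + 4·x)·Dx + (-2 + 6·x + 8·x^2)·Dx^2  (order 2).
h: a_k = 0, 16, 36, 286/3, 1145/4, 7327/8, 293087/96, …
ICs: h(0) = 0, h′(0) = 16.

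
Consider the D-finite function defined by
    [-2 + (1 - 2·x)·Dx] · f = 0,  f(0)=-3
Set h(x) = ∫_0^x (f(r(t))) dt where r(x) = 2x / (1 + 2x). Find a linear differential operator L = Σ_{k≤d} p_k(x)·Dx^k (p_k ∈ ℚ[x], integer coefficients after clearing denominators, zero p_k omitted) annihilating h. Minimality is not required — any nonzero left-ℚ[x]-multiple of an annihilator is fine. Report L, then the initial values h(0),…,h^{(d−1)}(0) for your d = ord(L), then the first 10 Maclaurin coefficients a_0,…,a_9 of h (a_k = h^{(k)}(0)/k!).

L = 4·Dx + (-1 + 4·x^2)·Dx^2  (order 2).
h: a_k = 0, -3, -6, -8, -12, -96/5, -32, -384/7, -96, -512/3, …
ICs: h(0) = 0, h′(0) = -3.

f: a_k = -3, -6, -12, -24, -48, -96, -192, -384, -768, -1536, …
L₀ from L_f via x↦r, Dx↦r'^{-1}Dx.
∫: right-multiply L₀ by Dx.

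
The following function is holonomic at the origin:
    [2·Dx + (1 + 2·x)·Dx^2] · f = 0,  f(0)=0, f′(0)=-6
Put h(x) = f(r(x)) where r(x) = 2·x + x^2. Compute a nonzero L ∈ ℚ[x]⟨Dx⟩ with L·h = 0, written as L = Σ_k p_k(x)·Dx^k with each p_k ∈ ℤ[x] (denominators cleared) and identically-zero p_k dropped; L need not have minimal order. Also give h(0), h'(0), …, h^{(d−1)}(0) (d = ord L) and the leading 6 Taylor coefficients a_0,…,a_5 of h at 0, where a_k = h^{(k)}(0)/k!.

L = (3 + 4·x + 2·x^2)·Dx + (1 + 5·x + 6·x^2 + 2·x^3)·Dx^2  (order 2).
h: a_k = 0, -12, 18, -40, 102, -1392/5, …
ICs: h(0) = 0, h′(0) = -12.

f: a_k = 0, -6, 6, -8, 12, -96/5, …
Substitute x→r, Dx→(1/r')Dx; clear ⇒ L₀.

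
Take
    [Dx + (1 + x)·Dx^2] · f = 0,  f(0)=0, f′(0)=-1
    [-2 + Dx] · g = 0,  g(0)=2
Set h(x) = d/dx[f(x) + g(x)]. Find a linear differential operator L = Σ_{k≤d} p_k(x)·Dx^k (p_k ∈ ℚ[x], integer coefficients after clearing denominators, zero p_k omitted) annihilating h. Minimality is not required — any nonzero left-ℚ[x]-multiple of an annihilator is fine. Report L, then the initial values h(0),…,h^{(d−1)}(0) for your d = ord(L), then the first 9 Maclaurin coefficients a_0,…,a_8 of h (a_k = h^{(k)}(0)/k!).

f: a_k = 0, -1, 1/2, -1/3, 1/4, -1/5, 1/6, -1/7, 1/8, …
g: a_k = 2, 4, 4, 8/3, 4/3, 8/15, 8/45, 16/315, 4/315, …
Sum ⇒ L₀ = lclm(L_f,L_g) in ℚ(x)⟨Dx⟩.
h₀' ⇒ L via d/dx closure of L₀.
L = (-8 - 4·x) + (-2 - 8·x - 4·x^2)·Dx + (3 + 5·x + 2·x^2)·Dx^2  (order 2).
h: a_k = 3, 9, 7, 19/3, 5/3, 31/15, -29/45, 347/315, -307/315, …
ICs: h(0) = 3, h′(0) = 9.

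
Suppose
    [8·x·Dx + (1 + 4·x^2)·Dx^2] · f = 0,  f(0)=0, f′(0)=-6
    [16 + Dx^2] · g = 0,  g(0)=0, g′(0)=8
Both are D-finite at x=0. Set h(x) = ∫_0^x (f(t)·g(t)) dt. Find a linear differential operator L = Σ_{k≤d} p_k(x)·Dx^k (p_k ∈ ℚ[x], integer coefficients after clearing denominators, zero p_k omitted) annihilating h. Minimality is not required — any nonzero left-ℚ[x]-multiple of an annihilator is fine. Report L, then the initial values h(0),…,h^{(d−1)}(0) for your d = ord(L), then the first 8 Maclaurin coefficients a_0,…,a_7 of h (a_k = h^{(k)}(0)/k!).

L = (2560 + 29696·x^2 + 118784·x^4 + 262144·x^6 + 262144·x^8)·Dx + (1536·x + 14336·x^3 + 49152·x^5 + 65536·x^7)·Dx^2 + (240 + 3008·x^2 + 13824·x^4 + 32768·x^6 + 32768·x^8)·Dx^3 + (96·x + 896·x^3 + 3072·x^5 + 4096·x^7)·Dx^4 + (5 + 72·x^2 + 400·x^4 + 1024·x^6 + 1024·x^8)·Dx^5  (order 5).
h: a_k = 0, 0, 0, -16, 0, 192/5, 0, -1280/21, …
ICs: h(0) = 0, h′(0) = 0, h′′(0) = 0, h′′′(0) = -96, h′′′′(0) = 0.

f: a_k = 0, -6, 0, 8, 0, -96/5, 0, 384/7, …
g: a_k = 0, 8, 0, -64/3, 0, 256/15, 0, -2048/315, …
Product ⇒ symmetric product L₀, ord ≤ 4.
h=∫h₀ ⇒ L = L₀·Dx.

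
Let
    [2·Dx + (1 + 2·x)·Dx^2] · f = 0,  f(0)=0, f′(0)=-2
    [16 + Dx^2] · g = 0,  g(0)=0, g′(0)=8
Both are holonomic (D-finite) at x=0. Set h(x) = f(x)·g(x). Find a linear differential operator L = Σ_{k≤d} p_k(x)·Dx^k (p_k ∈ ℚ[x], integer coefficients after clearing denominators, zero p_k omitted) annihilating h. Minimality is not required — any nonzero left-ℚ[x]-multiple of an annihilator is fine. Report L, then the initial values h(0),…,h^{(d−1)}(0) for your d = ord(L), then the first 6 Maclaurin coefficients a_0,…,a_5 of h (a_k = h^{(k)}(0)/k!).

L = (2688 + 27648·x + 93184·x^2 + 131072·x^3 + 65536·x^4) + (896 + 5888·x + 12288·x^2 + 8192·x^3)·Dx + (408 + 3712·x + 11904·x^2 + 16384·x^3 + 8192·x^4)·Dx^2 + (56 + 368·x + 768·x^2 + 512·x^3)·Dx^3 + (15 + 124·x + 380·x^2 + 512·x^3 + 256·x^4)·Dx^4  (order 4).
h: a_k = 0, 0, -16, 16, 64/3, -32/3, …
ICs: h(0) = 0, h′(0) = 0, h′′(0) = -32, h′′′(0) = 96.

f: a_k = 0, -2, 2, -8/3, 4, -32/5, …
g: a_k = 0, 8, 0, -64/3, 0, 256/15, …
f·g: L₀ = L_f ⊗_s L_g, ord ≤ 2·2.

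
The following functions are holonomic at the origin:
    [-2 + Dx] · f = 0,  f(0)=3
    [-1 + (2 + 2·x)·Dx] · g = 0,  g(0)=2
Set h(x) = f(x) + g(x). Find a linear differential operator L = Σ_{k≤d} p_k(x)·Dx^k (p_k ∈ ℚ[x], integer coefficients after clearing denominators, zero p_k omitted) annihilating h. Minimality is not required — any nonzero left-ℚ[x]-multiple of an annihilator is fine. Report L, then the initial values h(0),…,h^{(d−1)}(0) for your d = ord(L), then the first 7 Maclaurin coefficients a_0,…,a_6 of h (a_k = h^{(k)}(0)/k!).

f: a_k = 3, 6, 6, 4, 2, 4/5, 4/15, …
g: a_k = 2, 1, -1/4, 1/8, -5/64, 7/128, -21/512, …
L₀ := lclm(L_f,L_g); ord L₀ ≤ 1+1.
L = (10 + 8·x) + (-17 - 32·x - 16·x^2)·Dx + (6 + 14·x + 8·x^2)·Dx^2  (order 2).
h: a_k = 5, 7, 23/4, 33/8, 123/64, 547/640, 1733/7680, …
ICs: h(0) = 5, h′(0) = 7.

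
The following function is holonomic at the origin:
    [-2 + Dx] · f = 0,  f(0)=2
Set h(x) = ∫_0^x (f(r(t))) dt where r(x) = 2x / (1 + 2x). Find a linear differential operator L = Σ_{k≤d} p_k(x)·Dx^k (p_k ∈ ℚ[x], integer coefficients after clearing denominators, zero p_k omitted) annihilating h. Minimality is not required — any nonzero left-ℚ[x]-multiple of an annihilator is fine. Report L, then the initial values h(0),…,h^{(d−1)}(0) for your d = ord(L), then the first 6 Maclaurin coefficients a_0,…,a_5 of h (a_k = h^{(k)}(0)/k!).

L = -4·Dx + (1 + 4·x + 4·x^2)·Dx^2  (order 2).
h: a_k = 0, 2, 4, 0, -8/3, 64/15, …
ICs: h(0) = 0, h′(0) = 2.

f: a_k = 2, 4, 4, 8/3, 4/3, 8/15, …
f∘r: x↦r, Dx↦Dx/r' in L_f ⇒ L₀.
h=∫₀ˣh₀: take L = L₀·Dx.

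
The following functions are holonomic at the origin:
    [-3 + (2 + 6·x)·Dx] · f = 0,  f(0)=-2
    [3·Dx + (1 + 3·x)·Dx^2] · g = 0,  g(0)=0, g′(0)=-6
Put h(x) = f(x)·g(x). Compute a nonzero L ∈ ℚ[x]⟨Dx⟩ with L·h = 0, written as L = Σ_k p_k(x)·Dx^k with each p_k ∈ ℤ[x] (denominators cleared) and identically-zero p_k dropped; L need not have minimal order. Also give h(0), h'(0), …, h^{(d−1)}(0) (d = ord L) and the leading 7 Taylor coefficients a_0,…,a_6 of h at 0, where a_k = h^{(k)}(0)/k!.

L = 9 + (4 + 24·x + 36·x^2)·Dx^2  (order 2).
h: a_k = 0, 12, 0, -9/2, 27/2, -5751/160, 7533/80, …
ICs: h(0) = 0, h′(0) = 12.

f: a_k = -2, -3, 9/4, -27/8, 405/64, -1701/128, 15309/512, …
g: a_k = 0, -6, 9, -18, 81/2, -486/5, 243, …
L₀ := L_f ⊗_s L_g (sym. prod.), ord ≤ 2.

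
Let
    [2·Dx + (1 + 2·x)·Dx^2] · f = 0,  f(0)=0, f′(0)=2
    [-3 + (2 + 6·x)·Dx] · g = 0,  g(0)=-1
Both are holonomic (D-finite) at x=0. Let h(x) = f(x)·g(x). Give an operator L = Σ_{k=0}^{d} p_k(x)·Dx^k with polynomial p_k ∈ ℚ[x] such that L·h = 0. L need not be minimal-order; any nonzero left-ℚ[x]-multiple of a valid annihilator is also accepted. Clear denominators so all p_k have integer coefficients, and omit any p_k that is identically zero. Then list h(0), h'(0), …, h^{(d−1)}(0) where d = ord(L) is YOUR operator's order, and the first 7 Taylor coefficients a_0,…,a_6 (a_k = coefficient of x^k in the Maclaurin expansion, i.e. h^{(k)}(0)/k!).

f: a_k = 0, 2, -2, 8/3, -4, 32/5, -32/3, …
g: a_k = -1, -3/2, 9/8, -27/16, 405/128, -1701/256, 15309/1024, …
f·g: L₀ = L_f ⊗_s L_g, ord ≤ 2·1.
L = (15 + 18·x) + (-4 - 12·x)·Dx + (4 + 32·x + 84·x^2 + 72·x^3)·Dx^2  (order 2).
h: a_k = 0, -2, -1, 31/12, -45/8, 3937/320, -52897/1920, …
ICs: h(0) = 0, h′(0) = -2.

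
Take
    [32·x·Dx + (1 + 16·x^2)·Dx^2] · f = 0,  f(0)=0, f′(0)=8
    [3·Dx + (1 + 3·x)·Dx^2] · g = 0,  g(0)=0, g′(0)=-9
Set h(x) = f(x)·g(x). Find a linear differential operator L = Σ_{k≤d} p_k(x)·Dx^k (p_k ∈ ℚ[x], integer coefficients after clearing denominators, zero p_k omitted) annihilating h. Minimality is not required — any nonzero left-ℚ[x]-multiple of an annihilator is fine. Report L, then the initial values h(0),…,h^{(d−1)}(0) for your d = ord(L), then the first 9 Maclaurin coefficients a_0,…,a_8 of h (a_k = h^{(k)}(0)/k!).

f: a_k = 0, 8, 0, -128/3, 0, 2048/5, 0, -32768/7, 0, …
g: a_k = 0, -9, 27/2, -27, 243/4, -729/5, 729/2, -6561/7, 19683/8, …
h₀=f·g: eliminate ⇒ L₀, order ≤ 2·2.
L = (15744 + 89280·x + 811008·x^2 + 5299200·x^3 + 13271040·x^4 + 17252352·x^5 + 21233664·x^7)·Dx + (4258 + 91200·x + 775488·x^2 + 4635648·x^3 + 18247680·x^4 + 41140224·x^5 + 46448640·x^6 + 21233664·x^7 + 74317824·x^8)·Dx^2 + (492 + 12548·x + 131328·x^2 + 747968·x^3 + 3219456·x^4 + 10146816·x^5 + 21233664·x^6 + 24920064·x^7 + 21233664·x^8 + 42467328·x^9)·Dx^3 + (73 + 822·x + 6161·x^2 + 34944·x^3 + 151168·x^4 + 500736·x^5 + 1322496·x^6 + 2654208·x^7 + 3244032·x^8 + 3538944·x^9 + 5308416·x^10)·Dx^4  (order 4).
h: a_k = 0, 0, -72, 108, 168, -90, -18504/5, 29268/5, 148968/5, …
ICs: h(0) = 0, h′(0) = 0, h′′(0) = -144, h′′′(0) = 648.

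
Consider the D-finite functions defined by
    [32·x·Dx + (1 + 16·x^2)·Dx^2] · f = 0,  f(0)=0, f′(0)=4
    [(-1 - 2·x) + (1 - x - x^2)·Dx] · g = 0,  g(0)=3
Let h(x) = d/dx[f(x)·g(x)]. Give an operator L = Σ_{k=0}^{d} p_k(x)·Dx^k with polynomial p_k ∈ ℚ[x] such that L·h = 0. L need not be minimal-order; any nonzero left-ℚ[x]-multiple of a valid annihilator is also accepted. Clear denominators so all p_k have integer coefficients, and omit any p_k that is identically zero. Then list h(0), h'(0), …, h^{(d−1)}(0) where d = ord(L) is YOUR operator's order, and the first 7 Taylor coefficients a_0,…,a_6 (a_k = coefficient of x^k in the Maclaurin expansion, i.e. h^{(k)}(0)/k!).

f: a_k = 0, 4, 0, -64/3, 0, 1024/5, 0, …
g: a_k = 3, 3, 6, 9, 15, 24, 39, …
f·g: L₀ = L_f ⊗_s L_g, ord ≤ 2·1.
Derive L from L₀ (diff closure).
L = (-58 + 3360·x^2 + 6144·x^3 + 9216·x^4) + (19 + 70·x - 528·x^2 + 352·x^3 + 6144·x^4 + 6144·x^5)·Dx + (-1 - 15·x - 47·x^2 - 176·x^3 - 448·x^4 + 1024·x^5 + 768·x^6)·Dx^2  (order 2).
h: a_k = 12, 24, -120, -112, 2732, 15552/5, -208492/5, …
ICs: h(0) = 12, h′(0) = 24.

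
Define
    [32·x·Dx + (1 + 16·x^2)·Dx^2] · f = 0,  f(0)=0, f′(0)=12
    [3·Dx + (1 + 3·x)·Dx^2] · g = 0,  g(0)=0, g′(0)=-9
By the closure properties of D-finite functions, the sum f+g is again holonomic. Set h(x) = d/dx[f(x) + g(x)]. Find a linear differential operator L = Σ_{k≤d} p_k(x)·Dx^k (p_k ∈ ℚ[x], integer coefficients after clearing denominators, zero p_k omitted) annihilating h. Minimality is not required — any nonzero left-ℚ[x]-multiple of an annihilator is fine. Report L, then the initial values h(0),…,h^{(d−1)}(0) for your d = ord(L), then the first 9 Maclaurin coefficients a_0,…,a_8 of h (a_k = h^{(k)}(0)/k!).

L = (-96 - 864·x + 4608·x^2 + 4608·x^3) + (-50 - 192·x + 672·x^2 + 9216·x^3 + 9216·x^4)·Dx + (-3 + 23·x + 96·x^2 + 512·x^3 + 2304·x^4 + 2304·x^5)·Dx^2  (order 2).
h: a_k = 3, 27, -273, 243, 2343, 2187, -55713, 19683, 727383, …
ICs: h(0) = 3, h′(0) = 27.

f: a_k = 0, 12, 0, -64, 0, 3072/5, 0, -49152/7, 0, …
g: a_k = 0, -9, 27/2, -27, 243/4, -729/5, 729/2, -6561/7, 19683/8, …
L₀ := lclm(L_f,L_g); ord L₀ ≤ 2+2.
Differentiate: ansatz ord ≤ ord L₀ ⇒ L.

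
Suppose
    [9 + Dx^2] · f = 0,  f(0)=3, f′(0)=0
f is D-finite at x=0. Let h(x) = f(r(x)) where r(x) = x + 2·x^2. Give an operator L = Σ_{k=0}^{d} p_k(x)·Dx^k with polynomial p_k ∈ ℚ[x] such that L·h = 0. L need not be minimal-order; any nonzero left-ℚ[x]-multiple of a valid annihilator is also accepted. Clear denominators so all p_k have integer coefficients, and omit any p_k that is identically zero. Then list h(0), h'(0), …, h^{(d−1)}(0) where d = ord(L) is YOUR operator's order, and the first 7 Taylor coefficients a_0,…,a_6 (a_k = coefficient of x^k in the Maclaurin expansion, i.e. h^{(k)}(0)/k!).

L = (9 + 108·x + 432·x^2 + 576·x^3) - 4·Dx + (1 + 4·x)·Dx^2  (order 2).
h: a_k = 3, 0, -27/2, -54, -351/8, 81, 19197/80, …
ICs: h(0) = 3, h′(0) = 0.

f: a_k = 3, 0, -27/2, 0, 81/8, 0, -243/80, …
f∘r: x↦r, Dx↦Dx/r' in L_f ⇒ L₀.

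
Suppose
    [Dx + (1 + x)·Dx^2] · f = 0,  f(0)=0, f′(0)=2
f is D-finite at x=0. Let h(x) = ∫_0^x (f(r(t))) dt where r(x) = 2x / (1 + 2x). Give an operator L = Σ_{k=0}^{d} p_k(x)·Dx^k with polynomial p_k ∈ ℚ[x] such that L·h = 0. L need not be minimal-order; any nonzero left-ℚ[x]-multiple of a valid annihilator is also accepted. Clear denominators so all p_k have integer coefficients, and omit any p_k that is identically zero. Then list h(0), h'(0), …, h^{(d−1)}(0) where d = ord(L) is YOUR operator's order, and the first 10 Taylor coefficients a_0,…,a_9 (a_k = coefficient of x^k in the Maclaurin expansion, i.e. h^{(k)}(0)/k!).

f: a_k = 0, 2, -1, 2/3, -1/2, 2/5, -1/3, 2/7, -1/4, 2/9, …
f∘r: x↦r, Dx↦Dx/r' in L_f ⇒ L₀.
h=∫h₀ ⇒ L = L₀·Dx.
L = (6 + 16·x)·Dx^2 + (1 + 6·x + 8·x^2)·Dx^3  (order 3).
h: a_k = 0, 0, 2, -4, 28/3, -24, 992/15, -192, 4064/7, -5440/3, …
ICs: h(0) = 0, h′(0) = 0, h′′(0) = 4.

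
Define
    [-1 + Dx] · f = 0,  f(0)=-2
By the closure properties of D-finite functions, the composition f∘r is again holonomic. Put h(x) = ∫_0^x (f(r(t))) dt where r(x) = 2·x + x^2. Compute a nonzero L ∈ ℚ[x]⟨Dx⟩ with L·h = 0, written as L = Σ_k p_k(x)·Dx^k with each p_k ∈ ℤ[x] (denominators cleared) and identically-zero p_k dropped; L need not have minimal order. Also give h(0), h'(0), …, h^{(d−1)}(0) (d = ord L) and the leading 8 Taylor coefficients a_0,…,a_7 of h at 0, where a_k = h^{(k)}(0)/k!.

f: a_k = -2, -2, -1, -1/3, -1/12, -1/60, -1/360, -1/2520, …
h₀=f(r): pull back L_f along r ⇒ L₀.
Integrate: L := L₀·Dx.
L = (-2 - 2·x)·Dx + Dx^2  (order 2).
h: a_k = 0, -2, -2, -2, -5/3, -19/15, -13/15, -173/315, …
ICs: h(0) = 0, h′(0) = -2.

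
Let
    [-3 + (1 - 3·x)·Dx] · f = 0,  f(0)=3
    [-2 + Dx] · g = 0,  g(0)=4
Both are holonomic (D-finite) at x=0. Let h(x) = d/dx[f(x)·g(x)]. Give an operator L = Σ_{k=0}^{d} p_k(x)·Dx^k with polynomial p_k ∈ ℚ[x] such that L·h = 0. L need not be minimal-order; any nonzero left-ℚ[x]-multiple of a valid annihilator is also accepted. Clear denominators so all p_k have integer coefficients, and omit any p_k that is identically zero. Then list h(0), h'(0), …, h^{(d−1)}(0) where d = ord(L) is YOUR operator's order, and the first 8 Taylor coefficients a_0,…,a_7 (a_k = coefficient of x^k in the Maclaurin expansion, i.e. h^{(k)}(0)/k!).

L = (34 - 60·x + 36·x^2) + (-5 + 21·x - 18·x^2)·Dx  (order 1).
h: a_k = 60, 408, 1884, 7568, 28396, 102232, 5367212/15, 128813152/105, …
ICs: h(0) = 60.

f: a_k = 3, 9, 27, 81, 243, 729, 2187, 6561, …
g: a_k = 4, 8, 8, 16/3, 8/3, 16/15, 16/45, 32/315, …
L₀ := L_f ⊗_s L_g (sym. prod.), ord ≤ 1.
h=h₀': d/dx-closure on L₀ ⇒ L.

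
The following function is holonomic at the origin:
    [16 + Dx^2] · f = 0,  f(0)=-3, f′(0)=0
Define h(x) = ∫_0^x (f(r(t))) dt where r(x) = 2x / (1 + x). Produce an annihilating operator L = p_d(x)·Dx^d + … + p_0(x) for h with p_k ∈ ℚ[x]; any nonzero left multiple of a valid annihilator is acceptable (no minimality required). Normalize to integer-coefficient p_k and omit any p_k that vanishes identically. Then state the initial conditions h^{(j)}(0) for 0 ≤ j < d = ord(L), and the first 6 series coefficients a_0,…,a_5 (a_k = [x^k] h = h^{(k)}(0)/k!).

f: a_k = -3, 0, 24, 0, -32, 0, …
h₀=f(r): pull back L_f along r ⇒ L₀.
h=∫h₀ ⇒ L = L₀·Dx.
L = 64·Dx + (2 + 6·x + 6·x^2 + 2·x^3)·Dx^2 + (1 + 4·x + 6·x^2 + 4·x^3 + x^4)·Dx^3  (order 3).
h: a_k = 0, -3, 0, 32, -48, -224/5, …
ICs: h(0) = 0, h′(0) = -3, h′′(0) = 0.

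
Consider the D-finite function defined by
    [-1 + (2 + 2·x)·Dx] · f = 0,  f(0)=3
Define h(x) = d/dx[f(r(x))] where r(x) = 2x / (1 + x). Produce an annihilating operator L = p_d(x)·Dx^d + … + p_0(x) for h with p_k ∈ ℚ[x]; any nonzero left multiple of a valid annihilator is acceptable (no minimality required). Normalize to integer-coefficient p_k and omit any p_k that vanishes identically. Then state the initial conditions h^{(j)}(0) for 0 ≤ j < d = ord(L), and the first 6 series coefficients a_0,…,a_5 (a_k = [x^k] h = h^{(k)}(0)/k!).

L = (-3 - 6·x) + (-1 - 4·x - 3·x^2)·Dx  (order 1).
h: a_k = 3, -9, 45/2, -111/2, 1125/8, -2943/8, …
ICs: h(0) = 3.

f: a_k = 3, 3/2, -3/8, 3/16, -15/128, 21/256, …
Substitute x→r, Dx→(1/r')Dx; clear ⇒ L₀.
Differentiate: ansatz ord ≤ ord L₀ ⇒ L.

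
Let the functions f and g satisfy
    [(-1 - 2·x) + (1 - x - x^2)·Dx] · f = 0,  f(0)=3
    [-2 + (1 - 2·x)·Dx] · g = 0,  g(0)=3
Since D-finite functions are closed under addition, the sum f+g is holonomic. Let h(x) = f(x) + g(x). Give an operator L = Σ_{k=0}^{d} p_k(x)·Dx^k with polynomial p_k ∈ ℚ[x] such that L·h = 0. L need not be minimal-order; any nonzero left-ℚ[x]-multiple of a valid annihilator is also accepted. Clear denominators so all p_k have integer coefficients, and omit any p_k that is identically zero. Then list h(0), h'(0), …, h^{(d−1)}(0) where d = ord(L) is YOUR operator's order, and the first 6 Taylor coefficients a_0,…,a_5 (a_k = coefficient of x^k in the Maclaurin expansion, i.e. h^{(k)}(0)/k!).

f: a_k = 3, 3, 6, 9, 15, 24, …
g: a_k = 3, 6, 12, 24, 48, 96, …
h₀=f+g: left-lcm gives L₀, ord ≤ 2.
L = (-12·x + 12·x^2 - 8·x^3) + (4 - 6·x - 6·x^2 + 16·x^3 - 16·x^4)·Dx + (-1 + 5·x - 9·x^2 + 6·x^3 + 2·x^4 - 4·x^5)·Dx^2  (order 2).
h: a_k = 6, 9, 18, 33, 63, 120, …
ICs: h(0) = 6, h′(0) = 9.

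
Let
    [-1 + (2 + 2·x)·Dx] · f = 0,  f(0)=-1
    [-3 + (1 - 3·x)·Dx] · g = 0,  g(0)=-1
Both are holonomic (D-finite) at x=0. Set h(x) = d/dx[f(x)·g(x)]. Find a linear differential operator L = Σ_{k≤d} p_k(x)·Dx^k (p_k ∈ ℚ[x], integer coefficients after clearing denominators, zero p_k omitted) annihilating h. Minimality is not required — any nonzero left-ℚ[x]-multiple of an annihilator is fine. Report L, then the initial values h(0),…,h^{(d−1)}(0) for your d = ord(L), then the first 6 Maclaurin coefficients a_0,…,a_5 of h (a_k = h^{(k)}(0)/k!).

L = (83 + 126·x + 27·x^2) + (-14 + 22·x + 54·x^2 + 18·x^3)·Dx  (order 1).
h: a_k = 7/2, 83/4, 1497/16, 11971/32, 359165/256, 2585925/512, …
ICs: h(0) = 7/2.

f: a_k = -1, -1/2, 1/8, -1/16, 5/128, -7/256, …
g: a_k = -1, -3, -9, -27, -81, -243, …
Sym-product of L_f,L_g gives L₀ (≤ ord 1).
h=h₀': d/dx-closure on L₀ ⇒ L.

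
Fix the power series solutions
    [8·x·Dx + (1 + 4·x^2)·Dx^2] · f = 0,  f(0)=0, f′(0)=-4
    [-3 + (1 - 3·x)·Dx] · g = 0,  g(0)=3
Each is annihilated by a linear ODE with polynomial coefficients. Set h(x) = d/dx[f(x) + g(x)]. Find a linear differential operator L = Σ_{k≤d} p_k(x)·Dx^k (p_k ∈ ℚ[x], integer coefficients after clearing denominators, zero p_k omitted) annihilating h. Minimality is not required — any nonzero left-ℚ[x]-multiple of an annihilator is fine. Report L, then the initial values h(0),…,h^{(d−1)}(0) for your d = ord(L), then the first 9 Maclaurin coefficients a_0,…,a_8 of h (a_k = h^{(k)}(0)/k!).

f: a_k = 0, -4, 0, 16/3, 0, -64/5, 0, 256/7, 0, …
g: a_k = 3, 9, 27, 81, 243, 729, 2187, 6561, 19683, …
h₀=f+g: left-lcm gives L₀, ord ≤ 3.
h=h₀': d/dx-closure on L₀ ⇒ L.
L = (24 - 288·x - 288·x^2) + (-31 + 24·x - 204·x^2 - 288·x^3)·Dx + (3 - 5·x - 20·x^3 - 48·x^4)·Dx^2  (order 2).
h: a_k = 5, 54, 259, 972, 3581, 13122, 46183, 157464, 530417, …
ICs: h(0) = 5, h′(0) = 54.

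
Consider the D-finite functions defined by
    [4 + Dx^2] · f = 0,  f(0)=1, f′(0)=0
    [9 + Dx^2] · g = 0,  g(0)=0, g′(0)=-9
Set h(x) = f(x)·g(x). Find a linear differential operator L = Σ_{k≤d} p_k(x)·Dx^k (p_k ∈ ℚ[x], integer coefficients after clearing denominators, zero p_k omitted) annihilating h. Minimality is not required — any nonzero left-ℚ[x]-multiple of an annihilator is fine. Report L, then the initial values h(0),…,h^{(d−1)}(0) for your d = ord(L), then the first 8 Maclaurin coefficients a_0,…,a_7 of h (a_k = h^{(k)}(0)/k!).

L = 25 + 26·Dx^2 + Dx^4  (order 4).
h: a_k = 0, -9, 0, 63/2, 0, -1563/40, 0, 13021/560, …
ICs: h(0) = 0, h′(0) = -9, h′′(0) = 0, h′′′(0) = 189.

f: a_k = 1, 0, -2, 0, 2/3, 0, -4/45, 0, …
g: a_k = 0, -9, 0, 27/2, 0, -243/40, 0, 729/560, …
L₀ := L_f ⊗_s L_g (sym. prod.), ord ≤ 4.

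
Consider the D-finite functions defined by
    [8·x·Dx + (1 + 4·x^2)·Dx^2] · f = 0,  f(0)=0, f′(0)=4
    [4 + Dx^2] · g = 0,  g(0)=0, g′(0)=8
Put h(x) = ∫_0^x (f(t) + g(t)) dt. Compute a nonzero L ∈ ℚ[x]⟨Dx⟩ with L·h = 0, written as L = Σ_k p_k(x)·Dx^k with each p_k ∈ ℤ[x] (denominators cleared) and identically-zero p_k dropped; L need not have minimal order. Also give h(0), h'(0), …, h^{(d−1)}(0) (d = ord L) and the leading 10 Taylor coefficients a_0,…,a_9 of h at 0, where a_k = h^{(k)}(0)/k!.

L = (-352·x + 1792·x^3 + 512·x^5)·Dx^2 + (-4 + 112·x^2 + 576·x^4 + 256·x^6)·Dx^3 + (-88·x + 448·x^3 + 128·x^5)·Dx^4 + (-1 + 28·x^2 + 144·x^4 + 64·x^6)·Dx^5  (order 5).
h: a_k = 0, 0, 6, 0, -8/3, 0, 104/45, 0, -1444/315, 0, …
ICs: h(0) = 0, h′(0) = 0, h′′(0) = 12, h′′′(0) = 0, h′′′′(0) = -64.

f: a_k = 0, 4, 0, -16/3, 0, 64/5, 0, -256/7, 0, 1024/9, …
g: a_k = 0, 8, 0, -16/3, 0, 16/15, 0, -32/315, 0, 16/2835, …
f+g: L₀ = lclm(L_f,L_g), ord ≤ 2+2.
∫: right-multiply L₀ by Dx.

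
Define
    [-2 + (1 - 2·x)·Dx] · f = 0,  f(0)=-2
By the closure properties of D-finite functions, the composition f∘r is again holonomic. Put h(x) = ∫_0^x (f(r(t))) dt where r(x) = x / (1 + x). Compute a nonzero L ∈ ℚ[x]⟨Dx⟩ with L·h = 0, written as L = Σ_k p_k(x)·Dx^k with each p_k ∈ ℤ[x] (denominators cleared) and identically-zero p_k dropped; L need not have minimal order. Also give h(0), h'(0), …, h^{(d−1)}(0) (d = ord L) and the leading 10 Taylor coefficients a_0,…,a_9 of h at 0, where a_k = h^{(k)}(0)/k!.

f: a_k = -2, -4, -8, -16, -32, -64, -128, -256, -512, -1024, …
f∘r: x↦r, Dx↦Dx/r' in L_f ⇒ L₀.
h=∫h₀ ⇒ L = L₀·Dx.
L = 2·Dx + (-1 + x^2)·Dx^2  (order 2).
h: a_k = 0, -2, -2, -4/3, -1, -4/5, -2/3, -4/7, -1/2, -4/9, …
ICs: h(0) = 0, h′(0) = -2.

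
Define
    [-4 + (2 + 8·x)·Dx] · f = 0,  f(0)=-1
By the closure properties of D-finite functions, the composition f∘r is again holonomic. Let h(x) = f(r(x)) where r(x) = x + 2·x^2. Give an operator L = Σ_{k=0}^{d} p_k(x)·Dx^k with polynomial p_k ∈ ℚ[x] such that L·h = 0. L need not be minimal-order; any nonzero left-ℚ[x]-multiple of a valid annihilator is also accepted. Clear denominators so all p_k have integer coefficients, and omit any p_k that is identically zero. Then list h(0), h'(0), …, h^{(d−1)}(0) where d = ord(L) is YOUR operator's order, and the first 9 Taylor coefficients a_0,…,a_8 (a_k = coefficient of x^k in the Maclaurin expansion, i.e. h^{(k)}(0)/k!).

L = (-2 - 8·x) + (1 + 4·x + 8·x^2)·Dx  (order 1).
h: a_k = -1, -2, -2, 4, -6, 4, 12, -56, 122, …
ICs: h(0) = -1.

f: a_k = -1, -2, 2, -4, 10, -28, 84, -264, 858, …
h₀=f(r): pull back L_f along r ⇒ L₀.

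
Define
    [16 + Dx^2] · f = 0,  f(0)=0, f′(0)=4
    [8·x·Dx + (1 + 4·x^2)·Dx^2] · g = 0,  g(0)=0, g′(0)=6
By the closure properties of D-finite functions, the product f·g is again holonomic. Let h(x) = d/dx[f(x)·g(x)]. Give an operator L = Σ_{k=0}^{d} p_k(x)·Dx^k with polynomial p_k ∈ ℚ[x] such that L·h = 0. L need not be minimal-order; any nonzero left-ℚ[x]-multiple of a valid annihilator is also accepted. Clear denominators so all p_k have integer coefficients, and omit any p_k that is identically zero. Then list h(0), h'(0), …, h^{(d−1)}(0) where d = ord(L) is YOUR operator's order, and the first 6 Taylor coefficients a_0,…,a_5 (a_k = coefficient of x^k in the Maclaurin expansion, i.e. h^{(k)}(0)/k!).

f: a_k = 0, 4, 0, -32/3, 0, 128/15, …
g: a_k = 0, 6, 0, -8, 0, 96/5, …
f·g: L₀ = L_f ⊗_s L_g, ord ≤ 2·2.
Differentiate: ansatz ord ≤ ord L₀ ⇒ L.
L = (4096 + 58368·x^2 + 354304·x^4 + 983040·x^6 + 1867776·x^8 + 2621440·x^10 + 2097152·x^12) + (1984·x + 30208·x^3 + 158720·x^5 + 409600·x^7 + 655360·x^9 + 524288·x^11)·Dx + (336 + 5216·x^2 + 34560·x^4 + 114176·x^6 + 249856·x^8 + 360448·x^10 + 262144·x^12)·Dx^2 + (124·x + 1888·x^3 + 9920·x^5 + 25600·x^7 + 40960·x^9 + 32768·x^11)·Dx^3 + (5 + 98·x^2 + 776·x^4 + 3296·x^6 + 8320·x^8 + 12288·x^10 + 8192·x^12)·Dx^4  (order 4).
h: a_k = 0, 48, 0, -384, 0, 1280, …
ICs: h(0) = 0, h′(0) = 48, h′′(0) = 0, h′′′(0) = -2304.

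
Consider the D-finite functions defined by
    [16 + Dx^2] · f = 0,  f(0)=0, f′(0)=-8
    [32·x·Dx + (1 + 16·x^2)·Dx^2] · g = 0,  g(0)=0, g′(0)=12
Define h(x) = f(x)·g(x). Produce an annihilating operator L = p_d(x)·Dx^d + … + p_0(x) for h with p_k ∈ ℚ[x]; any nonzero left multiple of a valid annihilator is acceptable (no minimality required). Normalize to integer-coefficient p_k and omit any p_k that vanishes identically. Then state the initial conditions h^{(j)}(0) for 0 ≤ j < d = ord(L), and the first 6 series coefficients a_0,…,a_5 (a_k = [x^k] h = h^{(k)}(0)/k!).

f: a_k = 0, -8, 0, 64/3, 0, -256/15, …
g: a_k = 0, 12, 0, -64, 0, 3072/5, …
f·g: L₀ = L_f ⊗_s L_g, ord ≤ 2·2.
L = (1280 + 53248·x^2 + 360448·x^4 + 2097152·x^6 + 8388608·x^8) + (1536·x + 40960·x^3 + 393216·x^5 + 2097152·x^7)·Dx + (96 + 4096·x^2 + 36864·x^4 + 262144·x^6 + 1048576·x^8)·Dx^2 + (96·x + 2560·x^3 + 24576·x^5 + 131072·x^7)·Dx^3 + (1 + 48·x^2 + 896·x^4 + 8192·x^6 + 32768·x^8)·Dx^4  (order 4).
h: a_k = 0, 0, -96, 0, 768, 0, …
ICs: h(0) = 0, h′(0) = 0, h′′(0) = -192, h′′′(0) = 0.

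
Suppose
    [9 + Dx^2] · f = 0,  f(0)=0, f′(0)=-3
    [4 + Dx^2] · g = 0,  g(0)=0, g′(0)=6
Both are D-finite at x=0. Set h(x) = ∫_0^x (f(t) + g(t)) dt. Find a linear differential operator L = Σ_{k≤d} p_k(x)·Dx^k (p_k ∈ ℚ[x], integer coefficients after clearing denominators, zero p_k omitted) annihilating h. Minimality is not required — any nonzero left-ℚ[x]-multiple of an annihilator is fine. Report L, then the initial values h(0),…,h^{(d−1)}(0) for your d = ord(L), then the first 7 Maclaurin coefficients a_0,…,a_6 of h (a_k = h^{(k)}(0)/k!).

L = 36·Dx + 13·Dx^3 + Dx^5  (order 5).
h: a_k = 0, 0, 3/2, 0, 1/8, 0, -49/240, …
ICs: h(0) = 0, h′(0) = 0, h′′(0) = 3, h′′′(0) = 0, h′′′′(0) = 3.

f: a_k = 0, -3, 0, 9/2, 0, -81/40, 0, …
g: a_k = 0, 6, 0, -4, 0, 4/5, 0, …
L₀ := lclm(L_f,L_g); ord L₀ ≤ 2+2.
h=∫₀ˣh₀: take L = L₀·Dx.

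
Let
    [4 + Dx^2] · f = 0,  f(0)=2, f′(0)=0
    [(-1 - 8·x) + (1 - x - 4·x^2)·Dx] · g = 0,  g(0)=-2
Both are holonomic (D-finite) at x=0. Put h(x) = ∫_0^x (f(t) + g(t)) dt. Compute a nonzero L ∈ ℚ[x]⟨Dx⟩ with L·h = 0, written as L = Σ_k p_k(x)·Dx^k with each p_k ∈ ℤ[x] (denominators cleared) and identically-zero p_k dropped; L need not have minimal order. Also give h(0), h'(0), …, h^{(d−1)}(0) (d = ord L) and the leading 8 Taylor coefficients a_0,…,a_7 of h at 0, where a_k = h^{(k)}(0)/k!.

L = (-116 - 1008·x - 968·x^2 - 2688·x^3 - 640·x^4 - 1024·x^5)·Dx + (28 + 4·x - 8·x^2 - 200·x^3 - 480·x^4 - 384·x^5 - 512·x^6)·Dx^2 + (-29 - 252·x - 242·x^2 - 672·x^3 - 160·x^4 - 256·x^5)·Dx^3 + (7 + x - 2·x^2 - 50·x^3 - 120·x^4 - 96·x^5 - 128·x^6)·Dx^4  (order 4).
h: a_k = 0, 0, -1, -14/3, -9/2, -34/3, -65/3, -16298/315, …
ICs: h(0) = 0, h′(0) = 0, h′′(0) = -2, h′′′(0) = -28.

f: a_k = 2, 0, -4, 0, 4/3, 0, -8/45, 0, …
g: a_k = -2, -2, -10, -18, -58, -130, -362, -882, …
Sum ⇒ L₀ = lclm(L_f,L_g) in ℚ(x)⟨Dx⟩.
Integrate: L := L₀·Dx.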